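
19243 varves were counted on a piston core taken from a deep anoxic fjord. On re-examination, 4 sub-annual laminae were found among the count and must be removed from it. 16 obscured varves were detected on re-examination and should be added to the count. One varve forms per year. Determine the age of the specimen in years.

19255 yr

Adjusted count: 19243 − 4 + 16 = 19255 varves.
One varve per year makes the duration 19255 years.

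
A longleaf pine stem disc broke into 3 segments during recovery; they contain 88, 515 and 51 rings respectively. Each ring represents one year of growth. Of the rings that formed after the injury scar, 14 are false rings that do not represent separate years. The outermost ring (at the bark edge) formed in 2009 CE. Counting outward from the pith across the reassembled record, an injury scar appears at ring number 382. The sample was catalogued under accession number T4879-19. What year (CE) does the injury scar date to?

1751 CE

Total rings = 88 + 515 + 51 = 654.
654 − 382 = 272 rings lie beyond the injury scar toward the bark edge.
Excluding 14 false rings: 272 − 14 = 258.
The ring at the bark edge is 2009 CE, so the injury scar dates to 2009 − 258 = 1751 CE.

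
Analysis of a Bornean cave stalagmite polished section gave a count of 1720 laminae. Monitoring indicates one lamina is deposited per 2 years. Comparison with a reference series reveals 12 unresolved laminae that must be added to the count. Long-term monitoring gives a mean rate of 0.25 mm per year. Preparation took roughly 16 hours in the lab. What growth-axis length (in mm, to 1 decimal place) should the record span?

Correcting the raw count gives 1720 + 12 = 1732 true laminae.
Multiplying by 2 years per lamina: 1732 × 2 = 3464 years.
Length ≈ 0.25 × 3464 = 866.0 mm.

866.0 mm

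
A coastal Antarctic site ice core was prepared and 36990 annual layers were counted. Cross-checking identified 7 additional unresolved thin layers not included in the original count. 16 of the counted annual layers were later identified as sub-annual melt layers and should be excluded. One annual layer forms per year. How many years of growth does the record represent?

Correcting the raw count gives 36990 − 16 + 7 = 36981 true annual layers.
With a one-to-one annual layer periodicity this is 36981 years.

36981 yr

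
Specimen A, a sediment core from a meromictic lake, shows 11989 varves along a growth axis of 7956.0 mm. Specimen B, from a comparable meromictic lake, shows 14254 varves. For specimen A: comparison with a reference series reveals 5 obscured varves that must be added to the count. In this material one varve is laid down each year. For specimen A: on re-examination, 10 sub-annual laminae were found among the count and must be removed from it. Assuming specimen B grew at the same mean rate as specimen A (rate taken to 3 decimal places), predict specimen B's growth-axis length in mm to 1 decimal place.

9464.7 mm

Specimen A: after corrections the count is 11989 − 10 + 5 = 11984 varves.
A: Extension rate ≈ 7956.0 / 11984 = 0.664 mm/yr.
Length of B = 0.664 × 14254 = 9464.7 mm.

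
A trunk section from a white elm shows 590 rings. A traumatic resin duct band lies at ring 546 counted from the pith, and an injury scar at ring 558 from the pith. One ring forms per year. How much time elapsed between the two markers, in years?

12 years

Separation: 558 − 546 = 12 rings.
One ring per year makes the interval 12 years.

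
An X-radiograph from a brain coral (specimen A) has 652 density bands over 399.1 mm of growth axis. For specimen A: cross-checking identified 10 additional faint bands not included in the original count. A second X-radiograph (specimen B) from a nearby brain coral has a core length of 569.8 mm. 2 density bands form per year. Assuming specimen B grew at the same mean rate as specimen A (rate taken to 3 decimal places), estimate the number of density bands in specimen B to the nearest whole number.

945 density bands

Specimen A: after corrections the count is 652 + 10 = 662 density bands.
Specimen A: 662 density bands at 2 per year is 662 / 2 = 331 years.
A: Mean rate = 399.1 mm / 331 years ≈ 1.206 mm/yr.
For B, 569.8 / 1.206 = 472.47 years; at 2 density bands per year that is 472.47 × 2 ≈ 945 density bands.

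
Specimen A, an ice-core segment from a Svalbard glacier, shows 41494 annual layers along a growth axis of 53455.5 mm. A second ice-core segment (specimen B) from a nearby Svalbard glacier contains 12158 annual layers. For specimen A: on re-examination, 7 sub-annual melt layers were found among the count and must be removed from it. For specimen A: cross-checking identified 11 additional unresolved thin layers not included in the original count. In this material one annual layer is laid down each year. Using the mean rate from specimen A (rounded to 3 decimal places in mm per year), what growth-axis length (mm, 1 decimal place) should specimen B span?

Specimen A: correcting the raw count gives 41494 − 7 + 11 = 41498 true annual layers.
A: Mean rate = 53455.5 mm / 41498 years ≈ 1.288 mm/year.
For B, 1.288 mm/year × 12158 years = 15659.5 mm.

15659.5 mm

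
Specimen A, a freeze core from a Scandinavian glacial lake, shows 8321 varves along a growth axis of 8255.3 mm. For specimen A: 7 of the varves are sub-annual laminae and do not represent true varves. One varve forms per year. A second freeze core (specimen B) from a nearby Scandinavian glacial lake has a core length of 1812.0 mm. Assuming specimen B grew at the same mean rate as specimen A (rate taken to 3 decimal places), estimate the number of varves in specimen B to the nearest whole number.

1825 varves

Specimen A: correcting the raw count gives 8321 − 7 = 8314 true varves.
A: 8255.3 mm over 8314 years gives 8255.3 / 8314 ≈ 0.993 mm/year.
B spans 1812.0 / 0.993 = 1824.77 years ≈ 1825 varves.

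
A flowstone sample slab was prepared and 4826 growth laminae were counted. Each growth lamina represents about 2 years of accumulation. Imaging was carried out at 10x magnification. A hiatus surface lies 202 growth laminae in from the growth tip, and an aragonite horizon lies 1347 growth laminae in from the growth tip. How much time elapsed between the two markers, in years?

Separation: 1347 − 202 = 1145 growth laminae.
1145 growth laminae at 2 years each span 1145 × 2 = 2290 years.

2290 years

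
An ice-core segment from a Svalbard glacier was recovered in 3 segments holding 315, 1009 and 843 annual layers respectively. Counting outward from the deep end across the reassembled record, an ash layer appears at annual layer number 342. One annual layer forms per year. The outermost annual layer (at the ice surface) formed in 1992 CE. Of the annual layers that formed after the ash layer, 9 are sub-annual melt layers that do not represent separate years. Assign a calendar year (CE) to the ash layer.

176 CE

Total annual layers = 315 + 1009 + 843 = 2167.
The ash layer sits at annual layer 342 from the deep end, so 2167 − 342 = 1825 annual layers formed after it.
Excluding 9 false annual layers: 1825 − 9 = 1816.
Counting back 1816 years from 1992 CE places the ash layer in 1992 − 1816 = 176 CE.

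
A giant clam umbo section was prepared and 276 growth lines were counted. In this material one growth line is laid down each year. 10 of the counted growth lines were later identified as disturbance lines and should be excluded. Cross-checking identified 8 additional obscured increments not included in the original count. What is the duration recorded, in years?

274 years

Correcting the raw count gives 276 − 10 + 8 = 274 true growth lines.
With a one-to-one growth line periodicity this is 274 years.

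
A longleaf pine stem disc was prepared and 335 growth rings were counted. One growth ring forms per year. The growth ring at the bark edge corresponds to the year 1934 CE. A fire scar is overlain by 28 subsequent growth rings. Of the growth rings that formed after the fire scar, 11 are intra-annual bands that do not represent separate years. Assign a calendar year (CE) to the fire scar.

28 growth rings formed after the fire scar.
28 − 11 false = 17 true growth rings after the fire scar.
1934 − 17 = 1917 CE.

1917 CE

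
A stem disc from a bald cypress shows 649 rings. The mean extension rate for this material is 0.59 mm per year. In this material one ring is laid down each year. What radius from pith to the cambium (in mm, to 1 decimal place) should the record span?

382.9 mm

649 years of growth are recorded.
Length ≈ 0.59 × 649 = 382.9 mm.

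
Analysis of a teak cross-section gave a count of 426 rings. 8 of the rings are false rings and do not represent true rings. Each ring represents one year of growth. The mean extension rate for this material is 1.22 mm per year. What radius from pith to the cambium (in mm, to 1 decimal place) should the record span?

After corrections the count is 426 − 8 = 418 rings.
Length ≈ 1.22 × 418 = 510.0 mm.

510.0 mm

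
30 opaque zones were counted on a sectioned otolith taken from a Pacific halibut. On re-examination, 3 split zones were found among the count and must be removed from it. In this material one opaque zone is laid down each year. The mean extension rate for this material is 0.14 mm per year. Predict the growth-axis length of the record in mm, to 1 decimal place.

3.8 mm

Adjusted count: 30 − 3 = 27 opaque zones.
Predicted length = 0.14 mm/year × 27 years = 3.8 mm.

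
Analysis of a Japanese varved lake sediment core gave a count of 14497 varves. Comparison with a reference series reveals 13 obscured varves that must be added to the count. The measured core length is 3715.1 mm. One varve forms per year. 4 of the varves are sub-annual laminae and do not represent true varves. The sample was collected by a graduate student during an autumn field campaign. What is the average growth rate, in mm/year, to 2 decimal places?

Adjusted count: 14497 − 4 + 13 = 14506 varves.
Mean rate = 3715.1 mm / 14506 years ≈ 0.26 mm/year.

0.26 mm/year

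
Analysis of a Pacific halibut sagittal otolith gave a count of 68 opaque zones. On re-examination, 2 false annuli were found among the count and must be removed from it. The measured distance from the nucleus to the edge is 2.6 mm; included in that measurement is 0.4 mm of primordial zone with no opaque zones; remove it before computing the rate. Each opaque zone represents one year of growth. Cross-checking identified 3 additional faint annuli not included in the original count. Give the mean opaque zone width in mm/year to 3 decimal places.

0.032 mm/year

After corrections the count is 68 − 2 + 3 = 69 opaque zones.
Net length = 2.6 − 0.4 = 2.2 mm.
2.2 mm over 69 years gives 2.2 / 69 ≈ 0.032 mm/year.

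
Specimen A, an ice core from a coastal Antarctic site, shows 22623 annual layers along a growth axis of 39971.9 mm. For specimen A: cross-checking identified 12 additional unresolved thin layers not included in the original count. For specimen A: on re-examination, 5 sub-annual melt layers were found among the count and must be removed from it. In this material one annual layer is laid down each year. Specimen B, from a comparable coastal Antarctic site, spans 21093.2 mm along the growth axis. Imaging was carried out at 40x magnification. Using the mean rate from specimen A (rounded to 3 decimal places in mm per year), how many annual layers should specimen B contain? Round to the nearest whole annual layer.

11944 annual layers

Specimen A: after corrections the count is 22623 − 5 + 12 = 22630 annual layers.
A: 39971.9 mm over 22630 years gives 39971.9 / 22630 ≈ 1.766 mm/yr.
Specimen B: 21093.2 mm / 1.766 mm per year = 11944.05 years ≈ 11944 annual layers.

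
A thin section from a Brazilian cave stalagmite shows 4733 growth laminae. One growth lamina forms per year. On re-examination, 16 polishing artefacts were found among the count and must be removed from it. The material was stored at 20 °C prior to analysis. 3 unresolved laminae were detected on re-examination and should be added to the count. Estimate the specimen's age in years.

4720 years

Correcting the raw count gives 4733 − 16 + 3 = 4720 true growth laminae.
With a one-to-one growth lamina periodicity this is 4720 years.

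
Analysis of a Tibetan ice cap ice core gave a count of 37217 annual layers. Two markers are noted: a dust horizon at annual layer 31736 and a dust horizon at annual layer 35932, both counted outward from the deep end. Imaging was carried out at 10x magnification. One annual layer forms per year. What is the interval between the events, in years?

Separation: 35932 − 31736 = 4196 annual layers.
At one annual layer per year, 4196 years elapsed between them.

4196 yr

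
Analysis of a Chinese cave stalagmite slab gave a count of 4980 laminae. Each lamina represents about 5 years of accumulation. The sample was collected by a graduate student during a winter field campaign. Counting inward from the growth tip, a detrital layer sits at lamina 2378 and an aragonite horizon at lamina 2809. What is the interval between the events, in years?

2155 yr

The two markers are separated by 2809 − 2378 = 431 laminae.
431 laminae at 5 years each span 431 × 5 = 2155 years.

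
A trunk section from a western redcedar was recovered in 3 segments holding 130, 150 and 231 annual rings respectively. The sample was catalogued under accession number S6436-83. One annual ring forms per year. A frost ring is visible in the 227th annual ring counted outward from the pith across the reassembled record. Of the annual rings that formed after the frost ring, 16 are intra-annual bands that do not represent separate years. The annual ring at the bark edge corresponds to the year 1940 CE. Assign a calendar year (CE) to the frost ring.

Total annual rings = 130 + 150 + 231 = 511.
511 − 227 = 284 annual rings lie beyond the frost ring toward the bark edge.
Removing the 16 false annual rings leaves 284 − 16 = 268 true annual rings beyond the frost ring.
1940 − 268 = 1672 CE.

1672 CE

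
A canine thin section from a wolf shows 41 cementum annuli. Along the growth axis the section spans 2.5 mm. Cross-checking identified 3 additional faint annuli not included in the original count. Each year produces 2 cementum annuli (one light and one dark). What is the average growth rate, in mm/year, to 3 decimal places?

0.114 mm/year

After corrections the count is 41 + 3 = 44 cementum annuli.
Dividing by 2 cementum annuli per year: 44 / 2 = 22 years.
Mean rate = 2.5 mm / 22 years ≈ 0.114 mm/year.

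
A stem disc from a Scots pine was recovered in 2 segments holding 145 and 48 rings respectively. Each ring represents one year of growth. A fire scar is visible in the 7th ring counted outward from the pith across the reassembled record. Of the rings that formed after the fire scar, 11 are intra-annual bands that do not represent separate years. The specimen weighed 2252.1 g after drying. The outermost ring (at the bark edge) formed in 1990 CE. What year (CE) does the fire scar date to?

1815 CE

Total rings = 145 + 48 = 193.
193 − 7 = 186 rings lie beyond the fire scar toward the bark edge.
186 − 11 false = 175 true rings after the fire scar.
The ring at the bark edge is 1990 CE, so the fire scar dates to 1990 − 175 = 1815 CE.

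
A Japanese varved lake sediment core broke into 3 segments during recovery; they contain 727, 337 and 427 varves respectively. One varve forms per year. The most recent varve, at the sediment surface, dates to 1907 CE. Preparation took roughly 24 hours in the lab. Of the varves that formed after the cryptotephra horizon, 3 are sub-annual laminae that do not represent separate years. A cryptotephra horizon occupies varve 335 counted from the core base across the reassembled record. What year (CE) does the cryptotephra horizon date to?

Total varves = 727 + 337 + 427 = 1491.
1491 − 335 = 1156 varves lie beyond the cryptotephra horizon toward the sediment surface.
Removing the 3 false varves leaves 1156 − 3 = 1153 true varves beyond the cryptotephra horizon.
The varve at the sediment surface is 1907 CE, so the cryptotephra horizon dates to 1907 − 1153 = 754 CE.

754 CE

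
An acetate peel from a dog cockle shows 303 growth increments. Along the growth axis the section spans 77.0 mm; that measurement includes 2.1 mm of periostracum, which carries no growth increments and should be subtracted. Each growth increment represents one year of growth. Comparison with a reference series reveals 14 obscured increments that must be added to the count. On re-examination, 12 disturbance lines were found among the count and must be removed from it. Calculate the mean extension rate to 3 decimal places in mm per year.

True growth increment count = 303 − 12 + 14 = 305.
The growth record spans 77.0 − 2.1 = 74.9 mm.
Extension rate ≈ 74.9 / 305 = 0.246 mm per year.

0.246 mm per year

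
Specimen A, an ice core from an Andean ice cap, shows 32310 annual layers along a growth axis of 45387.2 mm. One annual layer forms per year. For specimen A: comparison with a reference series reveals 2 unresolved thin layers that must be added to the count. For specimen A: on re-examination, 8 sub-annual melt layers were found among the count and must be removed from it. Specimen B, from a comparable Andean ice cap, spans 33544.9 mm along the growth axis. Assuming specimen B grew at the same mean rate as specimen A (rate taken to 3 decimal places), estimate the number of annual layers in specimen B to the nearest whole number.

23875 annual layers

Specimen A: correcting the raw count gives 32310 − 8 + 2 = 32304 true annual layers.
A: Extension rate ≈ 45387.2 / 32304 = 1.405 mm per year.
Specimen B: 33544.9 mm / 1.405 mm per year = 23875.37 years ≈ 23875 annual layers.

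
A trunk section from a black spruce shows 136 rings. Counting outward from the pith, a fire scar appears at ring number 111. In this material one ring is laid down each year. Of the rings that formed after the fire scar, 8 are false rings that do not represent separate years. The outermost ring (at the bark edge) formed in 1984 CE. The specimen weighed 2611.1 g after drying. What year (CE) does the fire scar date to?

136 − 111 = 25 rings lie beyond the fire scar toward the bark edge.
25 − 8 false = 17 true rings after the fire scar.
1984 − 17 = 1967 CE.

1967 CE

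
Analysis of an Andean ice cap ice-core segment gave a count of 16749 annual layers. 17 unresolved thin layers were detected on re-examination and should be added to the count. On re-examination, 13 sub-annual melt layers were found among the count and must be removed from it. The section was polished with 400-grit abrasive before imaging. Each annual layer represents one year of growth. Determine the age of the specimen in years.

16753 years

Correcting the raw count gives 16749 − 13 + 17 = 16753 true annual layers.
One annual layer per year makes the duration 16753 years.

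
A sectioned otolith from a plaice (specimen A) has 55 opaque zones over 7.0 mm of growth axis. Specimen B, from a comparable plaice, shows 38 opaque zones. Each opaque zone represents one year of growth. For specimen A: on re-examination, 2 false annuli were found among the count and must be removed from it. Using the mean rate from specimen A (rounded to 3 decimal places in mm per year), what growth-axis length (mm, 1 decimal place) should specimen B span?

Specimen A: true opaque zone count = 55 − 2 = 53.
A: 7.0 mm over 53 years gives 7.0 / 53 ≈ 0.132 mm/year.
Length of B = 0.132 × 38 = 5.0 mm.

5.0 mm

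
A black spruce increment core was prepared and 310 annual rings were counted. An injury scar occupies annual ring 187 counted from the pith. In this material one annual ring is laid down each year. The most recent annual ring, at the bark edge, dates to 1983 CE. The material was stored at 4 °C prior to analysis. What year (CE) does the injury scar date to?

310 − 187 = 123 annual rings lie beyond the injury scar toward the bark edge.
1983 − 123 = 1860 CE.

1860 CE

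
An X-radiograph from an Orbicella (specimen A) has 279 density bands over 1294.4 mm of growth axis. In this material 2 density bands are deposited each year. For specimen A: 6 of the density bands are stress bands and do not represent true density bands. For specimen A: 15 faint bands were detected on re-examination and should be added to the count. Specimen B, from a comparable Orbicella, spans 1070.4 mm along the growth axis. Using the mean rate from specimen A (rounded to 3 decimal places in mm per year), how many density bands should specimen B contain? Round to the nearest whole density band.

Specimen A: adjusted count: 279 − 6 + 15 = 288 density bands.
Specimen A: with 2 density bands per year, 288 / 2 = 144 years.
A: Mean rate = 1294.4 mm / 144 years ≈ 8.989 mm/yr.
For B, 1070.4 / 8.989 = 119.08 years; at 2 density bands per year that is 119.08 × 2 ≈ 238 density bands.

238 density bands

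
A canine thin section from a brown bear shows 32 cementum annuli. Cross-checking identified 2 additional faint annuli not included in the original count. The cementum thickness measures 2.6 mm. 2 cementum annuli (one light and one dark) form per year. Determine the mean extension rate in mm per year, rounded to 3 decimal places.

0.153 mm per year

True cementum annulus count = 32 + 2 = 34.
With 2 cementum annuli per year, 34 / 2 = 17 years.
2.6 mm over 17 years gives 2.6 / 17 ≈ 0.153 mm per year.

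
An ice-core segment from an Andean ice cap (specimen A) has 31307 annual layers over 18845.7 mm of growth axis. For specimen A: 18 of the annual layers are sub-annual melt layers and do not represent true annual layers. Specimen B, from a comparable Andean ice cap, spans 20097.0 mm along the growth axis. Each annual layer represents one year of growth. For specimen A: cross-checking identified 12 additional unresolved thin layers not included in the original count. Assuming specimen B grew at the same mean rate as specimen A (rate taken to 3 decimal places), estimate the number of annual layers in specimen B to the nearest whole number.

Specimen A: correcting the raw count gives 31307 − 18 + 12 = 31301 true annual layers.
A: Extension rate ≈ 18845.7 / 31301 = 0.602 mm per year.
For B, 20097.0 / 0.602 = 33383.72 years ≈ 33384 annual layers.

33384 annual layers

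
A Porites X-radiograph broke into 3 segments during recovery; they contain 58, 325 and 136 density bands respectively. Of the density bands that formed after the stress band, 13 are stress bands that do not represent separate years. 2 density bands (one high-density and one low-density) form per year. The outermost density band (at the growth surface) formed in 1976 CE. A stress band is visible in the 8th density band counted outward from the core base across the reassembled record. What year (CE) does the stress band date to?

Total density bands = 58 + 325 + 136 = 519.
Between density band 8 and the growth surface there are 519 − 8 = 511 density bands.
Removing the 13 false density bands leaves 511 − 13 = 498 true density bands beyond the stress band.
With 2 density bands per year, 498 / 2 = 249 years.
Counting back 249 years from 1976 CE places the stress band in 1976 − 249 = 1727 CE.

1727 CE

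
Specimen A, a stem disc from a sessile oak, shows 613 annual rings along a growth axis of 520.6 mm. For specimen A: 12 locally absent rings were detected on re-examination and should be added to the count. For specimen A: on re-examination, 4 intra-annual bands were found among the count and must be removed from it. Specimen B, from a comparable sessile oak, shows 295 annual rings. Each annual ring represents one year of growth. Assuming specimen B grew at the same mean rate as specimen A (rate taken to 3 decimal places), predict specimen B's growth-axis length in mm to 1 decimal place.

Specimen A: after corrections the count is 613 − 4 + 12 = 621 annual rings.
A: Mean rate = 520.6 mm / 621 years ≈ 0.838 mm/yr.
B's length ≈ 0.838 × 295 = 247.2 mm.

247.2 mm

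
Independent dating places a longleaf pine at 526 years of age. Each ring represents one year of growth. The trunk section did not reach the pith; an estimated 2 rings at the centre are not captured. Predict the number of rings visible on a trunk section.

At one ring per year, 526 years correspond to 526 rings.
Less the 2 uncaptured rings: 526 − 2 = 524.

524 rings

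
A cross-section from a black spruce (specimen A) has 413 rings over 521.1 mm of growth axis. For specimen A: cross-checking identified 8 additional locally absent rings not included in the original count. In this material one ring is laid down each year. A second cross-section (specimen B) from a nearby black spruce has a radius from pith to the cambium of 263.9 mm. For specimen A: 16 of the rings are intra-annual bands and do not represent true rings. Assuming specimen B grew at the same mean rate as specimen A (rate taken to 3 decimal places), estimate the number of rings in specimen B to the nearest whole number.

205 rings

Specimen A: true ring count = 413 − 16 + 8 = 405.
A: Mean rate = 521.1 mm / 405 years ≈ 1.287 mm/yr.
B spans 263.9 / 1.287 = 205.05 years ≈ 205 rings.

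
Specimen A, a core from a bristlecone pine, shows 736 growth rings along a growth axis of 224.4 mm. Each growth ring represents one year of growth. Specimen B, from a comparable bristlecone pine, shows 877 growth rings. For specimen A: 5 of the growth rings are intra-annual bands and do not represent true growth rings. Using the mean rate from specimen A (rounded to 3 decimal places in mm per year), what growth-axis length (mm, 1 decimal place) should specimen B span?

269.2 mm

Specimen A: after corrections the count is 736 − 5 = 731 growth rings.
A: Extension rate ≈ 224.4 / 731 = 0.307 mm/yr.
B's length ≈ 0.307 × 877 = 269.2 mm.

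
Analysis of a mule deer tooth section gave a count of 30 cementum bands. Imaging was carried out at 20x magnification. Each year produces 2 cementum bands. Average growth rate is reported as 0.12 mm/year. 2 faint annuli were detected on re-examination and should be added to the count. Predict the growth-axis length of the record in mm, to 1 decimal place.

1.9 mm

Correcting the raw count gives 30 + 2 = 32 true cementum bands.
Dividing by 2 cementum bands per year: 32 / 2 = 16 years.
Predicted length = 0.12 mm/year × 16 years = 1.9 mm.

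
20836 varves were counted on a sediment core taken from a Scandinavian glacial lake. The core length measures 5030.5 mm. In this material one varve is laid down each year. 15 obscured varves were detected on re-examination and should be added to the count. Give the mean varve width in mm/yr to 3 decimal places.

After corrections the count is 20836 + 15 = 20851 varves.
Extension rate ≈ 5030.5 / 20851 = 0.241 mm/yr.

0.241 mm/yr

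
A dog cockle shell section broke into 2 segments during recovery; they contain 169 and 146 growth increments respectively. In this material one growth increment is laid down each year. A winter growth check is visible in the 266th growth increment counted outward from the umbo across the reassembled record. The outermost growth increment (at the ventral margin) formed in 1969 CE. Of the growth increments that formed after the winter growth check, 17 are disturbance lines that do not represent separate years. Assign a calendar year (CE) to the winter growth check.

1937 CE

Total growth increments = 169 + 146 = 315.
The winter growth check sits at growth increment 266 from the umbo, so 315 − 266 = 49 growth increments formed after it.
49 − 17 false = 32 true growth increments after the winter growth check.
1969 − 32 = 1937 CE.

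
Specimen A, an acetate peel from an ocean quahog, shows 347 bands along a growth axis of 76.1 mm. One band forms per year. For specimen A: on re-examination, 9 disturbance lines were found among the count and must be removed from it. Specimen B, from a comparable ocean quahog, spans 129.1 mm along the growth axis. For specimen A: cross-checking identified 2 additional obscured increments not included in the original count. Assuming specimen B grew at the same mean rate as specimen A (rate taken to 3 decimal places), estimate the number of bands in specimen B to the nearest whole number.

576 bands

Specimen A: correcting the raw count gives 347 − 9 + 2 = 340 true bands.
A: 76.1 mm over 340 years gives 76.1 / 340 ≈ 0.224 mm per year.
Specimen B: 129.1 mm / 0.224 mm per year = 576.34 years ≈ 576 bands.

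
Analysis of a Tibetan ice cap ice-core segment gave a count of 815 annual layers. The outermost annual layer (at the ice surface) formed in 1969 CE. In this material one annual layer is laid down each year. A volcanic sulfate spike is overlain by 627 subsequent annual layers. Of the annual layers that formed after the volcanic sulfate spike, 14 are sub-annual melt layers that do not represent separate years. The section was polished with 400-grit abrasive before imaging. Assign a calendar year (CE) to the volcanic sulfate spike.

627 annual layers post-date the volcanic sulfate spike.
Excluding 14 false annual layers: 627 − 14 = 613.
Counting back 613 years from 1969 CE places the volcanic sulfate spike in 1969 − 613 = 1356 CE.

1356 CE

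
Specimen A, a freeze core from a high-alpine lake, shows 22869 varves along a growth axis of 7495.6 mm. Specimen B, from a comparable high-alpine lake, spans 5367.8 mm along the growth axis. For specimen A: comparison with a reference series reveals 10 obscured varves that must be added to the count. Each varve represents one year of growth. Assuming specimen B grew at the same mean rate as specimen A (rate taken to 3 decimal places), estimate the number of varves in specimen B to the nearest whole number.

Specimen A: after corrections the count is 22869 + 10 = 22879 varves.
A: 7495.6 mm over 22879 years gives 7495.6 / 22879 ≈ 0.328 mm/year.
Specimen B: 5367.8 mm / 0.328 mm per year = 16365.24 years ≈ 16365 varves.

16365 varves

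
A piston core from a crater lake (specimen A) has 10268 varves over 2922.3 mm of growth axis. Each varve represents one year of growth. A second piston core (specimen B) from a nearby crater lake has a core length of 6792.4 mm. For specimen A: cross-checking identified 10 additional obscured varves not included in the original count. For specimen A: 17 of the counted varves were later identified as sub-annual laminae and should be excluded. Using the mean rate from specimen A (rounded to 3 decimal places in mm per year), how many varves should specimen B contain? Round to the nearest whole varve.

Specimen A: correcting the raw count gives 10268 − 17 + 10 = 10261 true varves.
A: Mean rate = 2922.3 mm / 10261 years ≈ 0.285 mm/year.
For B, 6792.4 / 0.285 = 23832.98 years ≈ 23833 varves.

23833 varves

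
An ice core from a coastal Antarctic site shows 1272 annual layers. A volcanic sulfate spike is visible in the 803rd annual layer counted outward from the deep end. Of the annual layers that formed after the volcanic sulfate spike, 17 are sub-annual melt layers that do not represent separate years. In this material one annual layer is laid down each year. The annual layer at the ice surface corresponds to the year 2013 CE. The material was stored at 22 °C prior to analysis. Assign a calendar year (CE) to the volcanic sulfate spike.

The volcanic sulfate spike sits at annual layer 803 from the deep end, so 1272 − 803 = 469 annual layers formed after it.
469 − 17 false = 452 true annual layers after the volcanic sulfate spike.
Counting back 452 years from 2013 CE places the volcanic sulfate spike in 2013 − 452 = 1561 CE.

1561 CE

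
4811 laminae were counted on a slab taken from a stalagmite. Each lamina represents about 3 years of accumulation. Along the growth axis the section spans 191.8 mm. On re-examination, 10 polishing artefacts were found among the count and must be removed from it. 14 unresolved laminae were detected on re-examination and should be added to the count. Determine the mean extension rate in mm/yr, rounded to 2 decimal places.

Correcting the raw count gives 4811 − 10 + 14 = 4815 true laminae.
Multiplying by 3 years per lamina: 4815 × 3 = 14445 years.
191.8 mm over 14445 years gives 191.8 / 14445 ≈ 0.01 mm/yr.

0.01 mm/yr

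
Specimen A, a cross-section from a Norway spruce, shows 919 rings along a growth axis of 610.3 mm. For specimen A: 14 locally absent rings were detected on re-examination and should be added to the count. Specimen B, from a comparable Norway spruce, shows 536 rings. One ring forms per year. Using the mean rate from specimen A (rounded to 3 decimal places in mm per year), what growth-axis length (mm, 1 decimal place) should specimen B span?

350.5 mm

Specimen A: correcting the raw count gives 919 + 14 = 933 true rings.
A: 610.3 mm over 933 years gives 610.3 / 933 ≈ 0.654 mm/yr.
B's length ≈ 0.654 × 536 = 350.5 mm.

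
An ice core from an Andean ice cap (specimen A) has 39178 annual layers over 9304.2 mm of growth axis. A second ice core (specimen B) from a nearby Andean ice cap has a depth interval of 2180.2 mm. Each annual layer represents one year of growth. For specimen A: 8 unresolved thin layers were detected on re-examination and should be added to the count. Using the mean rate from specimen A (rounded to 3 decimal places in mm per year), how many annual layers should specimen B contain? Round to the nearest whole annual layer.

Specimen A: correcting the raw count gives 39178 + 8 = 39186 true annual layers.
A: Extension rate ≈ 9304.2 / 39186 = 0.237 mm/year.
B spans 2180.2 / 0.237 = 9199.16 years ≈ 9199 annual layers.

9199 annual layers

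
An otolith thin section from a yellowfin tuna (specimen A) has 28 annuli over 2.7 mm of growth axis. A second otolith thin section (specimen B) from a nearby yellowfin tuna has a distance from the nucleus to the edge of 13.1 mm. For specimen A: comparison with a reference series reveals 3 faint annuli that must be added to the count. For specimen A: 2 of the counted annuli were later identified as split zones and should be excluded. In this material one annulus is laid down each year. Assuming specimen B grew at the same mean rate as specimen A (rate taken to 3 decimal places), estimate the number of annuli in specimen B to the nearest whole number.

141 annuli

Specimen A: correcting the raw count gives 28 − 2 + 3 = 29 true annuli.
A: 2.7 mm over 29 years gives 2.7 / 29 ≈ 0.093 mm/year.
For B, 13.1 / 0.093 = 140.86 years ≈ 141 annuli.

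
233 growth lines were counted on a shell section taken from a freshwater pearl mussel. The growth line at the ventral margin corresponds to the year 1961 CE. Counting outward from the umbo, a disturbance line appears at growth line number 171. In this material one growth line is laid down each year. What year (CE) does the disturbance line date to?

1899 CE

233 − 171 = 62 growth lines lie beyond the disturbance line toward the ventral margin.
1961 − 62 = 1899 CE.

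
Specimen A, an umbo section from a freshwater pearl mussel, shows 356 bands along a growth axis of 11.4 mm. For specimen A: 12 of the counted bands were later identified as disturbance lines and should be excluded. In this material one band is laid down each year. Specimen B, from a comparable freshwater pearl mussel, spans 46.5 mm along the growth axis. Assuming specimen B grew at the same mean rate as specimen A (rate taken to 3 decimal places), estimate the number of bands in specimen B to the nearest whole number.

Specimen A: adjusted count: 356 − 12 = 344 bands.
A: 11.4 mm over 344 years gives 11.4 / 344 ≈ 0.033 mm per year.
B spans 46.5 / 0.033 = 1409.09 years ≈ 1409 bands.

1409 bands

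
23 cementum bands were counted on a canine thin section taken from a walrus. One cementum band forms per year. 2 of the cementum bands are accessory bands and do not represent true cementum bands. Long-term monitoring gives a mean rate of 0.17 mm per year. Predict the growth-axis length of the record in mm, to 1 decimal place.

3.6 mm

True cementum band count = 23 − 2 = 21.
Length ≈ 0.17 × 21 = 3.6 mm.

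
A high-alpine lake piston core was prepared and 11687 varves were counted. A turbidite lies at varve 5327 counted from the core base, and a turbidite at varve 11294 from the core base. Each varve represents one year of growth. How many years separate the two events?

5967 yr

Separation: 11294 − 5327 = 5967 varves.
One varve per year makes the interval 5967 years.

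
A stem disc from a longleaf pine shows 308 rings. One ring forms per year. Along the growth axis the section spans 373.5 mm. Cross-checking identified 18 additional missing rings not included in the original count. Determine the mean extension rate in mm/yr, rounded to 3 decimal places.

Adjusted count: 308 + 18 = 326 rings.
Mean rate = 373.5 mm / 326 years ≈ 1.146 mm/yr.

1.146 mm/yr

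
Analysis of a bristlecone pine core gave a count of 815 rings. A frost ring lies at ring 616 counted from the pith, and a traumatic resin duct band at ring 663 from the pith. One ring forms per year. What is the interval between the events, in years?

47 years

663 − 616 = 47 rings lie between the two events.
At one ring per year, 47 years elapsed between them.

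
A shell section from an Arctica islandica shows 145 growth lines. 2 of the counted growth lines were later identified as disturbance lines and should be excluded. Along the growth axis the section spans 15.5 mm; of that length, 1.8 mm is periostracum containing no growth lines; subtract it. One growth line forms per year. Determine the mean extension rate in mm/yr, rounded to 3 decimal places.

True growth line count = 145 − 2 = 143.
The growth record spans 15.5 − 1.8 = 13.7 mm.
Extension rate ≈ 13.7 / 143 = 0.096 mm/yr.

0.096 mm/yr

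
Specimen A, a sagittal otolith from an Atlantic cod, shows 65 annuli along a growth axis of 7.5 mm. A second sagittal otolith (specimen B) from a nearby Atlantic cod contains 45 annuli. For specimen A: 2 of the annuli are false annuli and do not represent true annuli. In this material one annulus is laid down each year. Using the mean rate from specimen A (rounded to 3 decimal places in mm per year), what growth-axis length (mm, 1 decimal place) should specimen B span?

Specimen A: adjusted count: 65 − 2 = 63 annuli.
A: Mean rate = 7.5 mm / 63 years ≈ 0.119 mm/year.
For B, 0.119 mm/year × 45 years = 5.4 mm.

5.4 mm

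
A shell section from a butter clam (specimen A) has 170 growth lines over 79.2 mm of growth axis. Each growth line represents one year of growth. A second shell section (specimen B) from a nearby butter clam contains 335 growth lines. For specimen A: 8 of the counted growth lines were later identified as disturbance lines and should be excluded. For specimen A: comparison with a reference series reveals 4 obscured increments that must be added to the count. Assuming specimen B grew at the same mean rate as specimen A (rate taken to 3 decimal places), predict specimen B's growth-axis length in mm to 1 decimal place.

Specimen A: after corrections the count is 170 − 8 + 4 = 166 growth lines.
A: 79.2 mm over 166 years gives 79.2 / 166 ≈ 0.477 mm/year.
Length of B = 0.477 × 335 = 159.8 mm.

159.8 mm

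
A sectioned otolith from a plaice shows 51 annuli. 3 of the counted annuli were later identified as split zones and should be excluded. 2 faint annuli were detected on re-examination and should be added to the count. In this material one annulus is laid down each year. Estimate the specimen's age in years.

After corrections the count is 51 − 3 + 2 = 50 annuli.
With a one-to-one annulus periodicity this is 50 years.

50 years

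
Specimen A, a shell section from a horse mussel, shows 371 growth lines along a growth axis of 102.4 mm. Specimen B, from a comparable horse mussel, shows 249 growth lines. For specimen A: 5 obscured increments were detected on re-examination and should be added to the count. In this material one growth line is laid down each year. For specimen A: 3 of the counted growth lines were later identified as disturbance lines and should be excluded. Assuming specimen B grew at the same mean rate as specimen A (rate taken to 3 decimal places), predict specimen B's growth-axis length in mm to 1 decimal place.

Specimen A: correcting the raw count gives 371 − 3 + 5 = 373 true growth lines.
A: Extension rate ≈ 102.4 / 373 = 0.275 mm/year.
For B, 0.275 mm/year × 249 years = 68.5 mm.

68.5 mm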